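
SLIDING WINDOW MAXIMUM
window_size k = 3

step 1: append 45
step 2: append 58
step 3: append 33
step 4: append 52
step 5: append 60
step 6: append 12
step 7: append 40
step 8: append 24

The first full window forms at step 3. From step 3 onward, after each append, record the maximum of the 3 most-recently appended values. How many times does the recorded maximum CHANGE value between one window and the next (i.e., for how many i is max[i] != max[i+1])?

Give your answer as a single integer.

step 1: append 45 -> window=[45] (not full yet)
step 2: append 58 -> window=[45, 58] (not full yet)
step 3: append 33 -> window=[45, 58, 33] -> max=58
step 4: append 52 -> window=[58, 33, 52] -> max=58
step 5: append 60 -> window=[33, 52, 60] -> max=60
step 6: append 12 -> window=[52, 60, 12] -> max=60
step 7: append 40 -> window=[60, 12, 40] -> max=60
step 8: append 24 -> window=[12, 40, 24] -> max=40
Recorded maximums: 58 58 60 60 60 40
Changes between consecutive maximums: 2

Answer: 2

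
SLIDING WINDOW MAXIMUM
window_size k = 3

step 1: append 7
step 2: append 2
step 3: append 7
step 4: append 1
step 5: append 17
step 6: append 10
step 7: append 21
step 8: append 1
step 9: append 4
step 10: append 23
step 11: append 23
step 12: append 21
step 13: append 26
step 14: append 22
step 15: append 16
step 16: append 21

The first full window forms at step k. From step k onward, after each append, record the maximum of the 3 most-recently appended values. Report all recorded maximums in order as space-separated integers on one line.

Answer: 7 7 17 17 21 21 21 23 23 23 26 26 26 22

Derivation:
step 1: append 7 -> window=[7] (not full yet)
step 2: append 2 -> window=[7, 2] (not full yet)
step 3: append 7 -> window=[7, 2, 7] -> max=7
step 4: append 1 -> window=[2, 7, 1] -> max=7
step 5: append 17 -> window=[7, 1, 17] -> max=17
step 6: append 10 -> window=[1, 17, 10] -> max=17
step 7: append 21 -> window=[17, 10, 21] -> max=21
step 8: append 1 -> window=[10, 21, 1] -> max=21
step 9: append 4 -> window=[21, 1, 4] -> max=21
step 10: append 23 -> window=[1, 4, 23] -> max=23
step 11: append 23 -> window=[4, 23, 23] -> max=23
step 12: append 21 -> window=[23, 23, 21] -> max=23
step 13: append 26 -> window=[23, 21, 26] -> max=26
step 14: append 22 -> window=[21, 26, 22] -> max=26
step 15: append 16 -> window=[26, 22, 16] -> max=26
step 16: append 21 -> window=[22, 16, 21] -> max=22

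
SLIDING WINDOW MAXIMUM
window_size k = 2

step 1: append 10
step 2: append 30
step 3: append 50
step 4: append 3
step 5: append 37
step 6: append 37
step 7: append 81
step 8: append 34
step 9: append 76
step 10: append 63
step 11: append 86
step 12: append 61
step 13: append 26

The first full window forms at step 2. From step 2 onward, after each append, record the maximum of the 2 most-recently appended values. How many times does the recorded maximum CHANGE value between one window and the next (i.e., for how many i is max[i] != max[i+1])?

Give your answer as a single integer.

Answer: 6

Derivation:
step 1: append 10 -> window=[10] (not full yet)
step 2: append 30 -> window=[10, 30] -> max=30
step 3: append 50 -> window=[30, 50] -> max=50
step 4: append 3 -> window=[50, 3] -> max=50
step 5: append 37 -> window=[3, 37] -> max=37
step 6: append 37 -> window=[37, 37] -> max=37
step 7: append 81 -> window=[37, 81] -> max=81
step 8: append 34 -> window=[81, 34] -> max=81
step 9: append 76 -> window=[34, 76] -> max=76
step 10: append 63 -> window=[76, 63] -> max=76
step 11: append 86 -> window=[63, 86] -> max=86
step 12: append 61 -> window=[86, 61] -> max=86
step 13: append 26 -> window=[61, 26] -> max=61
Recorded maximums: 30 50 50 37 37 81 81 76 76 86 86 61
Changes between consecutive maximums: 6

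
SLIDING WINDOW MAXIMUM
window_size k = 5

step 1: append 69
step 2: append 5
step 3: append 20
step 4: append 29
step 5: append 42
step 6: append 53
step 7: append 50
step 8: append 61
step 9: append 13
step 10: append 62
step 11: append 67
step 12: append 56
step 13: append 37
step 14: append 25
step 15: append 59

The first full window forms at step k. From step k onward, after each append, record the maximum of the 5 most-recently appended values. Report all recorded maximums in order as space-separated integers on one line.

step 1: append 69 -> window=[69] (not full yet)
step 2: append 5 -> window=[69, 5] (not full yet)
step 3: append 20 -> window=[69, 5, 20] (not full yet)
step 4: append 29 -> window=[69, 5, 20, 29] (not full yet)
step 5: append 42 -> window=[69, 5, 20, 29, 42] -> max=69
step 6: append 53 -> window=[5, 20, 29, 42, 53] -> max=53
step 7: append 50 -> window=[20, 29, 42, 53, 50] -> max=53
step 8: append 61 -> window=[29, 42, 53, 50, 61] -> max=61
step 9: append 13 -> window=[42, 53, 50, 61, 13] -> max=61
step 10: append 62 -> window=[53, 50, 61, 13, 62] -> max=62
step 11: append 67 -> window=[50, 61, 13, 62, 67] -> max=67
step 12: append 56 -> window=[61, 13, 62, 67, 56] -> max=67
step 13: append 37 -> window=[13, 62, 67, 56, 37] -> max=67
step 14: append 25 -> window=[62, 67, 56, 37, 25] -> max=67
step 15: append 59 -> window=[67, 56, 37, 25, 59] -> max=67

Answer: 69 53 53 61 61 62 67 67 67 67 67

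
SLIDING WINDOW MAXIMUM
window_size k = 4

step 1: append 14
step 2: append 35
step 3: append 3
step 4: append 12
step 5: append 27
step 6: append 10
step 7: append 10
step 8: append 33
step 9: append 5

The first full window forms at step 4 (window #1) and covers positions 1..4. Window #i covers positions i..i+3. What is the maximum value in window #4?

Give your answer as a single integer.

step 1: append 14 -> window=[14] (not full yet)
step 2: append 35 -> window=[14, 35] (not full yet)
step 3: append 3 -> window=[14, 35, 3] (not full yet)
step 4: append 12 -> window=[14, 35, 3, 12] -> max=35
step 5: append 27 -> window=[35, 3, 12, 27] -> max=35
step 6: append 10 -> window=[3, 12, 27, 10] -> max=27
step 7: append 10 -> window=[12, 27, 10, 10] -> max=27
Window #4 max = 27

Answer: 27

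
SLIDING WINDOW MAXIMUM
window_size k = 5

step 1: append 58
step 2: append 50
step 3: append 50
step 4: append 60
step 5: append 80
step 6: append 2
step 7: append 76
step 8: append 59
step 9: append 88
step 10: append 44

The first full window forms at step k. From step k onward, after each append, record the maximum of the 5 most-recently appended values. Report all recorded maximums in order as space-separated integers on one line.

Answer: 80 80 80 80 88 88

Derivation:
step 1: append 58 -> window=[58] (not full yet)
step 2: append 50 -> window=[58, 50] (not full yet)
step 3: append 50 -> window=[58, 50, 50] (not full yet)
step 4: append 60 -> window=[58, 50, 50, 60] (not full yet)
step 5: append 80 -> window=[58, 50, 50, 60, 80] -> max=80
step 6: append 2 -> window=[50, 50, 60, 80, 2] -> max=80
step 7: append 76 -> window=[50, 60, 80, 2, 76] -> max=80
step 8: append 59 -> window=[60, 80, 2, 76, 59] -> max=80
step 9: append 88 -> window=[80, 2, 76, 59, 88] -> max=88
step 10: append 44 -> window=[2, 76, 59, 88, 44] -> max=88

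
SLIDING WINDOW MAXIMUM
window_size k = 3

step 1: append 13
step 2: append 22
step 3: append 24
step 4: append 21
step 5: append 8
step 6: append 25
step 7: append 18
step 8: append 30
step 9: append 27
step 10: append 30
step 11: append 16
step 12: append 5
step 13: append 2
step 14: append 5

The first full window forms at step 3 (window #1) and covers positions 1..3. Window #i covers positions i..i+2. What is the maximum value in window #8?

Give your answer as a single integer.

Answer: 30

Derivation:
step 1: append 13 -> window=[13] (not full yet)
step 2: append 22 -> window=[13, 22] (not full yet)
step 3: append 24 -> window=[13, 22, 24] -> max=24
step 4: append 21 -> window=[22, 24, 21] -> max=24
step 5: append 8 -> window=[24, 21, 8] -> max=24
step 6: append 25 -> window=[21, 8, 25] -> max=25
step 7: append 18 -> window=[8, 25, 18] -> max=25
step 8: append 30 -> window=[25, 18, 30] -> max=30
step 9: append 27 -> window=[18, 30, 27] -> max=30
step 10: append 30 -> window=[30, 27, 30] -> max=30
Window #8 max = 30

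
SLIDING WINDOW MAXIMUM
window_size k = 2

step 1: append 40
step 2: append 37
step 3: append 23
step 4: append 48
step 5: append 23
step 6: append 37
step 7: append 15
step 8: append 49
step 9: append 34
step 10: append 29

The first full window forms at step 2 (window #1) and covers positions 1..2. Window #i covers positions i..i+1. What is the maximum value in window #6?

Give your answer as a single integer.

Answer: 37

Derivation:
step 1: append 40 -> window=[40] (not full yet)
step 2: append 37 -> window=[40, 37] -> max=40
step 3: append 23 -> window=[37, 23] -> max=37
step 4: append 48 -> window=[23, 48] -> max=48
step 5: append 23 -> window=[48, 23] -> max=48
step 6: append 37 -> window=[23, 37] -> max=37
step 7: append 15 -> window=[37, 15] -> max=37
Window #6 max = 37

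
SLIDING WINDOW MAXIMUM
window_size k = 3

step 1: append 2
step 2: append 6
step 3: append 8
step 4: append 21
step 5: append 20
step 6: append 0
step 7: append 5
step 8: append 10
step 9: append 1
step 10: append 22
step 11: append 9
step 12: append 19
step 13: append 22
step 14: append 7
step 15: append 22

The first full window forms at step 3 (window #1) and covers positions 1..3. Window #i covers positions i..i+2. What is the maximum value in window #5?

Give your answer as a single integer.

step 1: append 2 -> window=[2] (not full yet)
step 2: append 6 -> window=[2, 6] (not full yet)
step 3: append 8 -> window=[2, 6, 8] -> max=8
step 4: append 21 -> window=[6, 8, 21] -> max=21
step 5: append 20 -> window=[8, 21, 20] -> max=21
step 6: append 0 -> window=[21, 20, 0] -> max=21
step 7: append 5 -> window=[20, 0, 5] -> max=20
Window #5 max = 20

Answer: 20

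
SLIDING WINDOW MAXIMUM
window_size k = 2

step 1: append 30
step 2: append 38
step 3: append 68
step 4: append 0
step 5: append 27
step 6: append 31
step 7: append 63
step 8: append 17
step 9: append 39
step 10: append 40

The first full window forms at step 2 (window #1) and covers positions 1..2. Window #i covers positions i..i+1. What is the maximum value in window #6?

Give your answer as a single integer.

Answer: 63

Derivation:
step 1: append 30 -> window=[30] (not full yet)
step 2: append 38 -> window=[30, 38] -> max=38
step 3: append 68 -> window=[38, 68] -> max=68
step 4: append 0 -> window=[68, 0] -> max=68
step 5: append 27 -> window=[0, 27] -> max=27
step 6: append 31 -> window=[27, 31] -> max=31
step 7: append 63 -> window=[31, 63] -> max=63
Window #6 max = 63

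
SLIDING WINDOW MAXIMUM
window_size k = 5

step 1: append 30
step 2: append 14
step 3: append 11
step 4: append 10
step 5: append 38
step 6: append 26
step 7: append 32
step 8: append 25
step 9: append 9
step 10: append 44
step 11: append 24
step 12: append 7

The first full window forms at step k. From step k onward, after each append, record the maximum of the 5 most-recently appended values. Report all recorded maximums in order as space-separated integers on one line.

Answer: 38 38 38 38 38 44 44 44

Derivation:
step 1: append 30 -> window=[30] (not full yet)
step 2: append 14 -> window=[30, 14] (not full yet)
step 3: append 11 -> window=[30, 14, 11] (not full yet)
step 4: append 10 -> window=[30, 14, 11, 10] (not full yet)
step 5: append 38 -> window=[30, 14, 11, 10, 38] -> max=38
step 6: append 26 -> window=[14, 11, 10, 38, 26] -> max=38
step 7: append 32 -> window=[11, 10, 38, 26, 32] -> max=38
step 8: append 25 -> window=[10, 38, 26, 32, 25] -> max=38
step 9: append 9 -> window=[38, 26, 32, 25, 9] -> max=38
step 10: append 44 -> window=[26, 32, 25, 9, 44] -> max=44
step 11: append 24 -> window=[32, 25, 9, 44, 24] -> max=44
step 12: append 7 -> window=[25, 9, 44, 24, 7] -> max=44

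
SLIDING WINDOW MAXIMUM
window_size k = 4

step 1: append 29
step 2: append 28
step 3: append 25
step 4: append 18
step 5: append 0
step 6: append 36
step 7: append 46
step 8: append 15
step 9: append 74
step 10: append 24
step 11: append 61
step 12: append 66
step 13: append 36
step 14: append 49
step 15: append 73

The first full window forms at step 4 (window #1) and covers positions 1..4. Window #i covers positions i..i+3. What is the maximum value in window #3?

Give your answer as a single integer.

step 1: append 29 -> window=[29] (not full yet)
step 2: append 28 -> window=[29, 28] (not full yet)
step 3: append 25 -> window=[29, 28, 25] (not full yet)
step 4: append 18 -> window=[29, 28, 25, 18] -> max=29
step 5: append 0 -> window=[28, 25, 18, 0] -> max=28
step 6: append 36 -> window=[25, 18, 0, 36] -> max=36
Window #3 max = 36

Answer: 36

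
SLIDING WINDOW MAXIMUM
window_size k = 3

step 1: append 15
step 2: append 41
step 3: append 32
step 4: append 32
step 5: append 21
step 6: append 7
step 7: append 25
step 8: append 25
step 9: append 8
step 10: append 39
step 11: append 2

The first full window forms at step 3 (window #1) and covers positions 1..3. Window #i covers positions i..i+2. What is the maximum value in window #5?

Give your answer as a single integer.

step 1: append 15 -> window=[15] (not full yet)
step 2: append 41 -> window=[15, 41] (not full yet)
step 3: append 32 -> window=[15, 41, 32] -> max=41
step 4: append 32 -> window=[41, 32, 32] -> max=41
step 5: append 21 -> window=[32, 32, 21] -> max=32
step 6: append 7 -> window=[32, 21, 7] -> max=32
step 7: append 25 -> window=[21, 7, 25] -> max=25
Window #5 max = 25

Answer: 25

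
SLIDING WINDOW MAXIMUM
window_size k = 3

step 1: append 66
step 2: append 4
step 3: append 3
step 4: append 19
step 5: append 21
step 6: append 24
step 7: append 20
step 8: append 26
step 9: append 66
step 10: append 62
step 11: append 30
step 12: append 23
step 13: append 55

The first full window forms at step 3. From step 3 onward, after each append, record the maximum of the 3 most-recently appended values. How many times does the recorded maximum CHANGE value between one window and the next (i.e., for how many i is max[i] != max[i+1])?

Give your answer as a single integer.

step 1: append 66 -> window=[66] (not full yet)
step 2: append 4 -> window=[66, 4] (not full yet)
step 3: append 3 -> window=[66, 4, 3] -> max=66
step 4: append 19 -> window=[4, 3, 19] -> max=19
step 5: append 21 -> window=[3, 19, 21] -> max=21
step 6: append 24 -> window=[19, 21, 24] -> max=24
step 7: append 20 -> window=[21, 24, 20] -> max=24
step 8: append 26 -> window=[24, 20, 26] -> max=26
step 9: append 66 -> window=[20, 26, 66] -> max=66
step 10: append 62 -> window=[26, 66, 62] -> max=66
step 11: append 30 -> window=[66, 62, 30] -> max=66
step 12: append 23 -> window=[62, 30, 23] -> max=62
step 13: append 55 -> window=[30, 23, 55] -> max=55
Recorded maximums: 66 19 21 24 24 26 66 66 66 62 55
Changes between consecutive maximums: 7

Answer: 7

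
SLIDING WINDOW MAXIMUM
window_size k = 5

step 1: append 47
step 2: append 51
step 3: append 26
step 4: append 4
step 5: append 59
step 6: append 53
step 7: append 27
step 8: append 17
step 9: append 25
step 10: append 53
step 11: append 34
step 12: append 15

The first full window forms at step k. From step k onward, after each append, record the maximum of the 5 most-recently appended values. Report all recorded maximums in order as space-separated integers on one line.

step 1: append 47 -> window=[47] (not full yet)
step 2: append 51 -> window=[47, 51] (not full yet)
step 3: append 26 -> window=[47, 51, 26] (not full yet)
step 4: append 4 -> window=[47, 51, 26, 4] (not full yet)
step 5: append 59 -> window=[47, 51, 26, 4, 59] -> max=59
step 6: append 53 -> window=[51, 26, 4, 59, 53] -> max=59
step 7: append 27 -> window=[26, 4, 59, 53, 27] -> max=59
step 8: append 17 -> window=[4, 59, 53, 27, 17] -> max=59
step 9: append 25 -> window=[59, 53, 27, 17, 25] -> max=59
step 10: append 53 -> window=[53, 27, 17, 25, 53] -> max=53
step 11: append 34 -> window=[27, 17, 25, 53, 34] -> max=53
step 12: append 15 -> window=[17, 25, 53, 34, 15] -> max=53

Answer: 59 59 59 59 59 53 53 53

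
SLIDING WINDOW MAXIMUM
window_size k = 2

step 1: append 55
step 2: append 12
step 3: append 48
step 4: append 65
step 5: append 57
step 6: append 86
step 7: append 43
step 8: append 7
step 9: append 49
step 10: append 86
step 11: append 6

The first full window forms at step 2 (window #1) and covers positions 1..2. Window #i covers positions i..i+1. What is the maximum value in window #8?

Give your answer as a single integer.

step 1: append 55 -> window=[55] (not full yet)
step 2: append 12 -> window=[55, 12] -> max=55
step 3: append 48 -> window=[12, 48] -> max=48
step 4: append 65 -> window=[48, 65] -> max=65
step 5: append 57 -> window=[65, 57] -> max=65
step 6: append 86 -> window=[57, 86] -> max=86
step 7: append 43 -> window=[86, 43] -> max=86
step 8: append 7 -> window=[43, 7] -> max=43
step 9: append 49 -> window=[7, 49] -> max=49
Window #8 max = 49

Answer: 49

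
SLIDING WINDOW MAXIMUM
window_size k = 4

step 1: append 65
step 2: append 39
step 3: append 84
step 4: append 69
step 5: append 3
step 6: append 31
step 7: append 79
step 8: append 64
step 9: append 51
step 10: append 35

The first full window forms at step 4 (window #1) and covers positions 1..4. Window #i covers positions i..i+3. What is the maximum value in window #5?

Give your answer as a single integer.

step 1: append 65 -> window=[65] (not full yet)
step 2: append 39 -> window=[65, 39] (not full yet)
step 3: append 84 -> window=[65, 39, 84] (not full yet)
step 4: append 69 -> window=[65, 39, 84, 69] -> max=84
step 5: append 3 -> window=[39, 84, 69, 3] -> max=84
step 6: append 31 -> window=[84, 69, 3, 31] -> max=84
step 7: append 79 -> window=[69, 3, 31, 79] -> max=79
step 8: append 64 -> window=[3, 31, 79, 64] -> max=79
Window #5 max = 79

Answer: 79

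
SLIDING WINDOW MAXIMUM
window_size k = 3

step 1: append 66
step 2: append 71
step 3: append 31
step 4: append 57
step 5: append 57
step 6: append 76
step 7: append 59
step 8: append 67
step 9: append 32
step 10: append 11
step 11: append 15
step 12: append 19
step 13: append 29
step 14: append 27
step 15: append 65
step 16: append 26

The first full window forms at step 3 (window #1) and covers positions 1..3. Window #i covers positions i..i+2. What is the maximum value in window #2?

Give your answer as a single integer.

Answer: 71

Derivation:
step 1: append 66 -> window=[66] (not full yet)
step 2: append 71 -> window=[66, 71] (not full yet)
step 3: append 31 -> window=[66, 71, 31] -> max=71
step 4: append 57 -> window=[71, 31, 57] -> max=71
Window #2 max = 71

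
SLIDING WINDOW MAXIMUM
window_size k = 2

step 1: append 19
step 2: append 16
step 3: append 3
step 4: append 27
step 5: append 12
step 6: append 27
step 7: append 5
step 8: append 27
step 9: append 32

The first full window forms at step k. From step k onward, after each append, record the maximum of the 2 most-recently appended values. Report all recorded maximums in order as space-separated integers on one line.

Answer: 19 16 27 27 27 27 27 32

Derivation:
step 1: append 19 -> window=[19] (not full yet)
step 2: append 16 -> window=[19, 16] -> max=19
step 3: append 3 -> window=[16, 3] -> max=16
step 4: append 27 -> window=[3, 27] -> max=27
step 5: append 12 -> window=[27, 12] -> max=27
step 6: append 27 -> window=[12, 27] -> max=27
step 7: append 5 -> window=[27, 5] -> max=27
step 8: append 27 -> window=[5, 27] -> max=27
step 9: append 32 -> window=[27, 32] -> max=32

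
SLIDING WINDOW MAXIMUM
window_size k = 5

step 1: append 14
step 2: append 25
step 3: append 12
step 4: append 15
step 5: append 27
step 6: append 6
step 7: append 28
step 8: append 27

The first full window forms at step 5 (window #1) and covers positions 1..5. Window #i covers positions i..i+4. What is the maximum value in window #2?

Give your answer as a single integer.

Answer: 27

Derivation:
step 1: append 14 -> window=[14] (not full yet)
step 2: append 25 -> window=[14, 25] (not full yet)
step 3: append 12 -> window=[14, 25, 12] (not full yet)
step 4: append 15 -> window=[14, 25, 12, 15] (not full yet)
step 5: append 27 -> window=[14, 25, 12, 15, 27] -> max=27
step 6: append 6 -> window=[25, 12, 15, 27, 6] -> max=27
Window #2 max = 27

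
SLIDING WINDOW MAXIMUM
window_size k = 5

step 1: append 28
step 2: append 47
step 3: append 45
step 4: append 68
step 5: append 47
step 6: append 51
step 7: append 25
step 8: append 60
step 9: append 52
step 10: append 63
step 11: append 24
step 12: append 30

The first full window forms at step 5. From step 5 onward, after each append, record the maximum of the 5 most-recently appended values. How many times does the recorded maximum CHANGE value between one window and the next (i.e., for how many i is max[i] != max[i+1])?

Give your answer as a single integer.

step 1: append 28 -> window=[28] (not full yet)
step 2: append 47 -> window=[28, 47] (not full yet)
step 3: append 45 -> window=[28, 47, 45] (not full yet)
step 4: append 68 -> window=[28, 47, 45, 68] (not full yet)
step 5: append 47 -> window=[28, 47, 45, 68, 47] -> max=68
step 6: append 51 -> window=[47, 45, 68, 47, 51] -> max=68
step 7: append 25 -> window=[45, 68, 47, 51, 25] -> max=68
step 8: append 60 -> window=[68, 47, 51, 25, 60] -> max=68
step 9: append 52 -> window=[47, 51, 25, 60, 52] -> max=60
step 10: append 63 -> window=[51, 25, 60, 52, 63] -> max=63
step 11: append 24 -> window=[25, 60, 52, 63, 24] -> max=63
step 12: append 30 -> window=[60, 52, 63, 24, 30] -> max=63
Recorded maximums: 68 68 68 68 60 63 63 63
Changes between consecutive maximums: 2

Answer: 2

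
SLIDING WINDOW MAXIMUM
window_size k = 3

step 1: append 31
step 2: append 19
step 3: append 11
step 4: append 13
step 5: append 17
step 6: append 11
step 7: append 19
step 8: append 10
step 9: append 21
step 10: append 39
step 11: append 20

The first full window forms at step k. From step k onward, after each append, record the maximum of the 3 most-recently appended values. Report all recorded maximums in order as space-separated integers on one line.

step 1: append 31 -> window=[31] (not full yet)
step 2: append 19 -> window=[31, 19] (not full yet)
step 3: append 11 -> window=[31, 19, 11] -> max=31
step 4: append 13 -> window=[19, 11, 13] -> max=19
step 5: append 17 -> window=[11, 13, 17] -> max=17
step 6: append 11 -> window=[13, 17, 11] -> max=17
step 7: append 19 -> window=[17, 11, 19] -> max=19
step 8: append 10 -> window=[11, 19, 10] -> max=19
step 9: append 21 -> window=[19, 10, 21] -> max=21
step 10: append 39 -> window=[10, 21, 39] -> max=39
step 11: append 20 -> window=[21, 39, 20] -> max=39

Answer: 31 19 17 17 19 19 21 39 39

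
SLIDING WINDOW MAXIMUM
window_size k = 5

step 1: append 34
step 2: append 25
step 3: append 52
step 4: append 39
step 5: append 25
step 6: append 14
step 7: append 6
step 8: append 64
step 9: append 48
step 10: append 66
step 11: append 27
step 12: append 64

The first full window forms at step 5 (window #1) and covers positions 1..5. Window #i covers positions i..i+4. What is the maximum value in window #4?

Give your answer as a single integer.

Answer: 64

Derivation:
step 1: append 34 -> window=[34] (not full yet)
step 2: append 25 -> window=[34, 25] (not full yet)
step 3: append 52 -> window=[34, 25, 52] (not full yet)
step 4: append 39 -> window=[34, 25, 52, 39] (not full yet)
step 5: append 25 -> window=[34, 25, 52, 39, 25] -> max=52
step 6: append 14 -> window=[25, 52, 39, 25, 14] -> max=52
step 7: append 6 -> window=[52, 39, 25, 14, 6] -> max=52
step 8: append 64 -> window=[39, 25, 14, 6, 64] -> max=64
Window #4 max = 64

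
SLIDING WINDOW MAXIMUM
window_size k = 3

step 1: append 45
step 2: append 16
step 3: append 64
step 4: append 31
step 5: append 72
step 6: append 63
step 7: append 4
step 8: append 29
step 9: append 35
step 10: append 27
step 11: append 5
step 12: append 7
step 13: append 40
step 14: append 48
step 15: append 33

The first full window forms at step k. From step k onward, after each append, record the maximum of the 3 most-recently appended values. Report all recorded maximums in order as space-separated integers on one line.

Answer: 64 64 72 72 72 63 35 35 35 27 40 48 48

Derivation:
step 1: append 45 -> window=[45] (not full yet)
step 2: append 16 -> window=[45, 16] (not full yet)
step 3: append 64 -> window=[45, 16, 64] -> max=64
step 4: append 31 -> window=[16, 64, 31] -> max=64
step 5: append 72 -> window=[64, 31, 72] -> max=72
step 6: append 63 -> window=[31, 72, 63] -> max=72
step 7: append 4 -> window=[72, 63, 4] -> max=72
step 8: append 29 -> window=[63, 4, 29] -> max=63
step 9: append 35 -> window=[4, 29, 35] -> max=35
step 10: append 27 -> window=[29, 35, 27] -> max=35
step 11: append 5 -> window=[35, 27, 5] -> max=35
step 12: append 7 -> window=[27, 5, 7] -> max=27
step 13: append 40 -> window=[5, 7, 40] -> max=40
step 14: append 48 -> window=[7, 40, 48] -> max=48
step 15: append 33 -> window=[40, 48, 33] -> max=48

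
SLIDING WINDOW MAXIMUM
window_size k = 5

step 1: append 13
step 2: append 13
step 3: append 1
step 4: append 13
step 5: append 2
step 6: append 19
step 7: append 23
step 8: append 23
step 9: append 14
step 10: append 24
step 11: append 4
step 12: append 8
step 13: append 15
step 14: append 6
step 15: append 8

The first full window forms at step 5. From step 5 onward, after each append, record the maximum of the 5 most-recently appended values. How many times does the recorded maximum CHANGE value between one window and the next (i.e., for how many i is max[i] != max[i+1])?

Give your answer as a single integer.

Answer: 4

Derivation:
step 1: append 13 -> window=[13] (not full yet)
step 2: append 13 -> window=[13, 13] (not full yet)
step 3: append 1 -> window=[13, 13, 1] (not full yet)
step 4: append 13 -> window=[13, 13, 1, 13] (not full yet)
step 5: append 2 -> window=[13, 13, 1, 13, 2] -> max=13
step 6: append 19 -> window=[13, 1, 13, 2, 19] -> max=19
step 7: append 23 -> window=[1, 13, 2, 19, 23] -> max=23
step 8: append 23 -> window=[13, 2, 19, 23, 23] -> max=23
step 9: append 14 -> window=[2, 19, 23, 23, 14] -> max=23
step 10: append 24 -> window=[19, 23, 23, 14, 24] -> max=24
step 11: append 4 -> window=[23, 23, 14, 24, 4] -> max=24
step 12: append 8 -> window=[23, 14, 24, 4, 8] -> max=24
step 13: append 15 -> window=[14, 24, 4, 8, 15] -> max=24
step 14: append 6 -> window=[24, 4, 8, 15, 6] -> max=24
step 15: append 8 -> window=[4, 8, 15, 6, 8] -> max=15
Recorded maximums: 13 19 23 23 23 24 24 24 24 24 15
Changes between consecutive maximums: 4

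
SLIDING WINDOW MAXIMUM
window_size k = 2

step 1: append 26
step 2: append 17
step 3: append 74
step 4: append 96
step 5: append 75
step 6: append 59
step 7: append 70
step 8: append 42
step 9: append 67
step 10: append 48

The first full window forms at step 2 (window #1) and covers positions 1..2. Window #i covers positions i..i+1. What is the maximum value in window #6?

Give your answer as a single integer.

Answer: 70

Derivation:
step 1: append 26 -> window=[26] (not full yet)
step 2: append 17 -> window=[26, 17] -> max=26
step 3: append 74 -> window=[17, 74] -> max=74
step 4: append 96 -> window=[74, 96] -> max=96
step 5: append 75 -> window=[96, 75] -> max=96
step 6: append 59 -> window=[75, 59] -> max=75
step 7: append 70 -> window=[59, 70] -> max=70
Window #6 max = 70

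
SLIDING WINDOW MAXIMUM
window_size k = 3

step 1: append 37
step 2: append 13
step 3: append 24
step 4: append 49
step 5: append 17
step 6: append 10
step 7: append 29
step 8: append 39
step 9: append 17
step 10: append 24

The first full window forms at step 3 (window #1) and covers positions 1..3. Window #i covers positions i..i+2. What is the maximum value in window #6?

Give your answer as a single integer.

Answer: 39

Derivation:
step 1: append 37 -> window=[37] (not full yet)
step 2: append 13 -> window=[37, 13] (not full yet)
step 3: append 24 -> window=[37, 13, 24] -> max=37
step 4: append 49 -> window=[13, 24, 49] -> max=49
step 5: append 17 -> window=[24, 49, 17] -> max=49
step 6: append 10 -> window=[49, 17, 10] -> max=49
step 7: append 29 -> window=[17, 10, 29] -> max=29
step 8: append 39 -> window=[10, 29, 39] -> max=39
Window #6 max = 39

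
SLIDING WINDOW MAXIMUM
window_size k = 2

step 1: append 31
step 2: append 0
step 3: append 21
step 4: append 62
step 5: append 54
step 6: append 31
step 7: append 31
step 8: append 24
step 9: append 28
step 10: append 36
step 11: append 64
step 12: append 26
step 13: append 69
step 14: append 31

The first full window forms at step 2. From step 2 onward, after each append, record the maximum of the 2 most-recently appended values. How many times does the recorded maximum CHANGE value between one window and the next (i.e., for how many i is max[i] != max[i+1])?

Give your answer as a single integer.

Answer: 8

Derivation:
step 1: append 31 -> window=[31] (not full yet)
step 2: append 0 -> window=[31, 0] -> max=31
step 3: append 21 -> window=[0, 21] -> max=21
step 4: append 62 -> window=[21, 62] -> max=62
step 5: append 54 -> window=[62, 54] -> max=62
step 6: append 31 -> window=[54, 31] -> max=54
step 7: append 31 -> window=[31, 31] -> max=31
step 8: append 24 -> window=[31, 24] -> max=31
step 9: append 28 -> window=[24, 28] -> max=28
step 10: append 36 -> window=[28, 36] -> max=36
step 11: append 64 -> window=[36, 64] -> max=64
step 12: append 26 -> window=[64, 26] -> max=64
step 13: append 69 -> window=[26, 69] -> max=69
step 14: append 31 -> window=[69, 31] -> max=69
Recorded maximums: 31 21 62 62 54 31 31 28 36 64 64 69 69
Changes between consecutive maximums: 8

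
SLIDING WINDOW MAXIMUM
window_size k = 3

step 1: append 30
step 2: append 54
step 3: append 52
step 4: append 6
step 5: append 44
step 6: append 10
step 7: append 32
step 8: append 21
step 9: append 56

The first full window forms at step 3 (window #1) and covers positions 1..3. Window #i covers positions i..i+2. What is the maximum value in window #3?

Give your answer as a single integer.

step 1: append 30 -> window=[30] (not full yet)
step 2: append 54 -> window=[30, 54] (not full yet)
step 3: append 52 -> window=[30, 54, 52] -> max=54
step 4: append 6 -> window=[54, 52, 6] -> max=54
step 5: append 44 -> window=[52, 6, 44] -> max=52
Window #3 max = 52

Answer: 52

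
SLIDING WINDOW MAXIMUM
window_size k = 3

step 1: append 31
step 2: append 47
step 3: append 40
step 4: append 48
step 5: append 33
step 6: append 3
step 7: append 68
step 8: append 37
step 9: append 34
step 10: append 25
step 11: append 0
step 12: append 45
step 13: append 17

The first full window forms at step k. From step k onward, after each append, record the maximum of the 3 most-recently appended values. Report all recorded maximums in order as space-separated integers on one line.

Answer: 47 48 48 48 68 68 68 37 34 45 45

Derivation:
step 1: append 31 -> window=[31] (not full yet)
step 2: append 47 -> window=[31, 47] (not full yet)
step 3: append 40 -> window=[31, 47, 40] -> max=47
step 4: append 48 -> window=[47, 40, 48] -> max=48
step 5: append 33 -> window=[40, 48, 33] -> max=48
step 6: append 3 -> window=[48, 33, 3] -> max=48
step 7: append 68 -> window=[33, 3, 68] -> max=68
step 8: append 37 -> window=[3, 68, 37] -> max=68
step 9: append 34 -> window=[68, 37, 34] -> max=68
step 10: append 25 -> window=[37, 34, 25] -> max=37
step 11: append 0 -> window=[34, 25, 0] -> max=34
step 12: append 45 -> window=[25, 0, 45] -> max=45
step 13: append 17 -> window=[0, 45, 17] -> max=45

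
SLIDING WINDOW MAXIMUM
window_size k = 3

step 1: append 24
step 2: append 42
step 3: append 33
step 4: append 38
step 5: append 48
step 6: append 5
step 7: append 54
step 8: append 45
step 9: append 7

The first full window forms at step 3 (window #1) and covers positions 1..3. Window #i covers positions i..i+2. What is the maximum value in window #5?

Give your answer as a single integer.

Answer: 54

Derivation:
step 1: append 24 -> window=[24] (not full yet)
step 2: append 42 -> window=[24, 42] (not full yet)
step 3: append 33 -> window=[24, 42, 33] -> max=42
step 4: append 38 -> window=[42, 33, 38] -> max=42
step 5: append 48 -> window=[33, 38, 48] -> max=48
step 6: append 5 -> window=[38, 48, 5] -> max=48
step 7: append 54 -> window=[48, 5, 54] -> max=54
Window #5 max = 54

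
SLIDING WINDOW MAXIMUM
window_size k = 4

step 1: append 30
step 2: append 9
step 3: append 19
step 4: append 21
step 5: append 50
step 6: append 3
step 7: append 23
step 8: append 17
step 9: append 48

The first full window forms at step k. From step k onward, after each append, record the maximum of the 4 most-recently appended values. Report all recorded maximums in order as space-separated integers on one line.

Answer: 30 50 50 50 50 48

Derivation:
step 1: append 30 -> window=[30] (not full yet)
step 2: append 9 -> window=[30, 9] (not full yet)
step 3: append 19 -> window=[30, 9, 19] (not full yet)
step 4: append 21 -> window=[30, 9, 19, 21] -> max=30
step 5: append 50 -> window=[9, 19, 21, 50] -> max=50
step 6: append 3 -> window=[19, 21, 50, 3] -> max=50
step 7: append 23 -> window=[21, 50, 3, 23] -> max=50
step 8: append 17 -> window=[50, 3, 23, 17] -> max=50
step 9: append 48 -> window=[3, 23, 17, 48] -> max=48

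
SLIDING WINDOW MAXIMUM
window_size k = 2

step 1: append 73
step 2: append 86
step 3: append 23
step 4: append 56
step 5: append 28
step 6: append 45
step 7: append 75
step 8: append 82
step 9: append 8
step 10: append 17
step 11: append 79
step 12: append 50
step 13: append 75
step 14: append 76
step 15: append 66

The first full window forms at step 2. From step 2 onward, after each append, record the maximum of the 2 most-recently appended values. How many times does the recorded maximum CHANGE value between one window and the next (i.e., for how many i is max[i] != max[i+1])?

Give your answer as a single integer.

step 1: append 73 -> window=[73] (not full yet)
step 2: append 86 -> window=[73, 86] -> max=86
step 3: append 23 -> window=[86, 23] -> max=86
step 4: append 56 -> window=[23, 56] -> max=56
step 5: append 28 -> window=[56, 28] -> max=56
step 6: append 45 -> window=[28, 45] -> max=45
step 7: append 75 -> window=[45, 75] -> max=75
step 8: append 82 -> window=[75, 82] -> max=82
step 9: append 8 -> window=[82, 8] -> max=82
step 10: append 17 -> window=[8, 17] -> max=17
step 11: append 79 -> window=[17, 79] -> max=79
step 12: append 50 -> window=[79, 50] -> max=79
step 13: append 75 -> window=[50, 75] -> max=75
step 14: append 76 -> window=[75, 76] -> max=76
step 15: append 66 -> window=[76, 66] -> max=76
Recorded maximums: 86 86 56 56 45 75 82 82 17 79 79 75 76 76
Changes between consecutive maximums: 8

Answer: 8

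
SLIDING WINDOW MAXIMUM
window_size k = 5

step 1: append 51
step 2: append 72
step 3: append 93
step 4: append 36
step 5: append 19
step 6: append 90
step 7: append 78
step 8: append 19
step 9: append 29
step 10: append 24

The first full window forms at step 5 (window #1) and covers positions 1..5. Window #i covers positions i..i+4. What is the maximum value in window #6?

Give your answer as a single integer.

step 1: append 51 -> window=[51] (not full yet)
step 2: append 72 -> window=[51, 72] (not full yet)
step 3: append 93 -> window=[51, 72, 93] (not full yet)
step 4: append 36 -> window=[51, 72, 93, 36] (not full yet)
step 5: append 19 -> window=[51, 72, 93, 36, 19] -> max=93
step 6: append 90 -> window=[72, 93, 36, 19, 90] -> max=93
step 7: append 78 -> window=[93, 36, 19, 90, 78] -> max=93
step 8: append 19 -> window=[36, 19, 90, 78, 19] -> max=90
step 9: append 29 -> window=[19, 90, 78, 19, 29] -> max=90
step 10: append 24 -> window=[90, 78, 19, 29, 24] -> max=90
Window #6 max = 90

Answer: 90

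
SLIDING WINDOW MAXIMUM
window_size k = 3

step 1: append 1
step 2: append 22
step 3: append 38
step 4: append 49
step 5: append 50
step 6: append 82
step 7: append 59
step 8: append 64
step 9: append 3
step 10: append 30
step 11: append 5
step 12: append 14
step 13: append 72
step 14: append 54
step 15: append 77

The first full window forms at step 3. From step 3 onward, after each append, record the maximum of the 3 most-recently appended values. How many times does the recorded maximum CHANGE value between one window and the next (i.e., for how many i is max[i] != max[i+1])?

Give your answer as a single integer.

step 1: append 1 -> window=[1] (not full yet)
step 2: append 22 -> window=[1, 22] (not full yet)
step 3: append 38 -> window=[1, 22, 38] -> max=38
step 4: append 49 -> window=[22, 38, 49] -> max=49
step 5: append 50 -> window=[38, 49, 50] -> max=50
step 6: append 82 -> window=[49, 50, 82] -> max=82
step 7: append 59 -> window=[50, 82, 59] -> max=82
step 8: append 64 -> window=[82, 59, 64] -> max=82
step 9: append 3 -> window=[59, 64, 3] -> max=64
step 10: append 30 -> window=[64, 3, 30] -> max=64
step 11: append 5 -> window=[3, 30, 5] -> max=30
step 12: append 14 -> window=[30, 5, 14] -> max=30
step 13: append 72 -> window=[5, 14, 72] -> max=72
step 14: append 54 -> window=[14, 72, 54] -> max=72
step 15: append 77 -> window=[72, 54, 77] -> max=77
Recorded maximums: 38 49 50 82 82 82 64 64 30 30 72 72 77
Changes between consecutive maximums: 7

Answer: 7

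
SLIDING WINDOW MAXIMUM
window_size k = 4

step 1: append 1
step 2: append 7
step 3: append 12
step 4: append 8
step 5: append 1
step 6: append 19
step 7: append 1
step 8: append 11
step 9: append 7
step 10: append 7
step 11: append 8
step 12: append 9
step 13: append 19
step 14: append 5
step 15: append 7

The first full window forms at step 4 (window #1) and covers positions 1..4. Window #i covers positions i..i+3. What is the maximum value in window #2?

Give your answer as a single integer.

step 1: append 1 -> window=[1] (not full yet)
step 2: append 7 -> window=[1, 7] (not full yet)
step 3: append 12 -> window=[1, 7, 12] (not full yet)
step 4: append 8 -> window=[1, 7, 12, 8] -> max=12
step 5: append 1 -> window=[7, 12, 8, 1] -> max=12
Window #2 max = 12

Answer: 12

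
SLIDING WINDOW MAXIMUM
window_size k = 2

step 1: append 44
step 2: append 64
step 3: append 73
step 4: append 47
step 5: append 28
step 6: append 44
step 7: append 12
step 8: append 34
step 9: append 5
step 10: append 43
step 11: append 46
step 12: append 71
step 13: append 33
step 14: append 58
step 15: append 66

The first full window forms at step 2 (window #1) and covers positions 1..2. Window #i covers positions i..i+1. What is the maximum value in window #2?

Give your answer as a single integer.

Answer: 73

Derivation:
step 1: append 44 -> window=[44] (not full yet)
step 2: append 64 -> window=[44, 64] -> max=64
step 3: append 73 -> window=[64, 73] -> max=73
Window #2 max = 73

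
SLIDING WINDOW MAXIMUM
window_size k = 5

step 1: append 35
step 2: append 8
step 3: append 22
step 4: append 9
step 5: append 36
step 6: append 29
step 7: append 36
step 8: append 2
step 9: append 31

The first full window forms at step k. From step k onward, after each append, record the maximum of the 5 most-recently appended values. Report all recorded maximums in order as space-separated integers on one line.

Answer: 36 36 36 36 36

Derivation:
step 1: append 35 -> window=[35] (not full yet)
step 2: append 8 -> window=[35, 8] (not full yet)
step 3: append 22 -> window=[35, 8, 22] (not full yet)
step 4: append 9 -> window=[35, 8, 22, 9] (not full yet)
step 5: append 36 -> window=[35, 8, 22, 9, 36] -> max=36
step 6: append 29 -> window=[8, 22, 9, 36, 29] -> max=36
step 7: append 36 -> window=[22, 9, 36, 29, 36] -> max=36
step 8: append 2 -> window=[9, 36, 29, 36, 2] -> max=36
step 9: append 31 -> window=[36, 29, 36, 2, 31] -> max=36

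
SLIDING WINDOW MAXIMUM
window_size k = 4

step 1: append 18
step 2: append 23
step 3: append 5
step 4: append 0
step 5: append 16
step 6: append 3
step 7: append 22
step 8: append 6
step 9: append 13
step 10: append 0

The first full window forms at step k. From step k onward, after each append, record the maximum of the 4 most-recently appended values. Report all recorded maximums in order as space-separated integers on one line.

step 1: append 18 -> window=[18] (not full yet)
step 2: append 23 -> window=[18, 23] (not full yet)
step 3: append 5 -> window=[18, 23, 5] (not full yet)
step 4: append 0 -> window=[18, 23, 5, 0] -> max=23
step 5: append 16 -> window=[23, 5, 0, 16] -> max=23
step 6: append 3 -> window=[5, 0, 16, 3] -> max=16
step 7: append 22 -> window=[0, 16, 3, 22] -> max=22
step 8: append 6 -> window=[16, 3, 22, 6] -> max=22
step 9: append 13 -> window=[3, 22, 6, 13] -> max=22
step 10: append 0 -> window=[22, 6, 13, 0] -> max=22

Answer: 23 23 16 22 22 22 22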